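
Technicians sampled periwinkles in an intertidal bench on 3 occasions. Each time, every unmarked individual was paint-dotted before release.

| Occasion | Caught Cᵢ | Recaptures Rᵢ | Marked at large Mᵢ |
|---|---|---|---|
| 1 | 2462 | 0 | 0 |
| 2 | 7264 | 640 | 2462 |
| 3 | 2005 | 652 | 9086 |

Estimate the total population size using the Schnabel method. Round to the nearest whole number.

Σ MᵢCᵢ = 0·2462 + 2462·7264 + 9086·2005 = 0 + 17883968 + 18217430 = 36101398
Σ Rᵢ = 0 + 640 + 652 = 1292
N̂ = 36101398 / 1292 ≈ 27942.3 → 27942

N ≈ 27,942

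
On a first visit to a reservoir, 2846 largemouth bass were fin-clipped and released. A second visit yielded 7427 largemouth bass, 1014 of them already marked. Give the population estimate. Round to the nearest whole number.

N = (2846 × 7427) / 1014 = 21137242 / 1014 ≈ 20845.4 → 20845

N ≈ 20,845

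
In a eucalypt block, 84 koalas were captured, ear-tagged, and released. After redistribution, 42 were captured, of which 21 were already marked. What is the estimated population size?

If marked individuals mix randomly, R/C ≈ M/N, giving N ≈ M·C/R.
N = (84 × 42) / 21 = 3528 / 21 = 168

N = 168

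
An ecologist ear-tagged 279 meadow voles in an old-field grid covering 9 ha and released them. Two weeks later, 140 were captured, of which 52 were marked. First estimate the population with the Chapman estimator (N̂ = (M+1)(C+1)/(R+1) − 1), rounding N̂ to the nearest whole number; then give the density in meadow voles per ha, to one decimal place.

density ≈ 82.7 meadow voles per ha

N̂ = 280·141/53 − 1 = 39480/53 − 1 ≈ 743.9 → 744
Density = N̂ / area = 744 / 9 ≈ 82.67 → 82.7 per ha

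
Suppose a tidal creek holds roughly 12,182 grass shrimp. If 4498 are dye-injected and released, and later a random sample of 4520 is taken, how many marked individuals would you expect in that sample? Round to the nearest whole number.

Expected recaptures E[R] = M·C / N.
E[R] = 4498 × 4520 / 12182 = 20330960 / 12182 ≈ 1668.9 → 1669

expected recaptures ≈ 1669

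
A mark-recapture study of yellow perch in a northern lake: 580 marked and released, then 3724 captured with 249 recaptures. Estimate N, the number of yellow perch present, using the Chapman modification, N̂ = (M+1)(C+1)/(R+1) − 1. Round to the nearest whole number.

N̂ = (580+1)(3724+1)/(249+1) − 1 = 581·3725/250 − 1
= 2164225/250 − 1 ≈ 8656.9 − 1 ≈ 8655.9 → 8656

N ≈ 8656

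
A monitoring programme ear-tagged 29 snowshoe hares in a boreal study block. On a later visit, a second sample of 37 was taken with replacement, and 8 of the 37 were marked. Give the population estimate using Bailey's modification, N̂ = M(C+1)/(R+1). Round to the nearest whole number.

N̂ = 29·(37+1)/(8+1) = 29·38/9 = 1102/9 ≈ 122.4 → 122

N ≈ 122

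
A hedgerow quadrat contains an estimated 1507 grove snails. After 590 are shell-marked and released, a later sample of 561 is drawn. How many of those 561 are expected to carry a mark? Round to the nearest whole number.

The marked fraction of the population is 590/1507, so in a sample of 561 expect C·(M/N) marked.
E[R] = 590 × 561 / 1507 = 330990 / 1507 ≈ 219.6 → 220

expected recaptures ≈ 220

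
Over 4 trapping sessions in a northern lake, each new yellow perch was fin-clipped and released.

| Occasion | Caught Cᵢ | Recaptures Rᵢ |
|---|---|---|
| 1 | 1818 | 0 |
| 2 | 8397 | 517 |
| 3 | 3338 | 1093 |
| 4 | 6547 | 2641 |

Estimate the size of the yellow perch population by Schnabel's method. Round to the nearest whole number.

N ≈ 29,600

Marked at large before each occasion: Mᵢ = Σⱼ<ᵢ (Cⱼ − Rⱼ) → M1=0, M2=1818, M3=9698, M4=11943
Σ MᵢCᵢ = 0·1818 + 1818·8397 + 9698·3338 + 11943·6547 = 0 + 15265746 + 32371924 + 78190821 = 125828491
Σ Rᵢ = 0 + 517 + 1093 + 2641 = 4251
N̂ = 125828491 / 4251 ≈ 29599.7 → 29600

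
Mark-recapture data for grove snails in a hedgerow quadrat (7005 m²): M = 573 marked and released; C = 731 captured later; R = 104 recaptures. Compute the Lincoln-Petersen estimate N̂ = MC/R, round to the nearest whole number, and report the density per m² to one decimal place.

density ≈ 0.6 grove snails per m²

N̂ = 573·731/104 = 418863/104 ≈ 4027.5 → 4028
Density = N̂ / area = 4028 / 7005 ≈ 0.58 → 0.6 per m²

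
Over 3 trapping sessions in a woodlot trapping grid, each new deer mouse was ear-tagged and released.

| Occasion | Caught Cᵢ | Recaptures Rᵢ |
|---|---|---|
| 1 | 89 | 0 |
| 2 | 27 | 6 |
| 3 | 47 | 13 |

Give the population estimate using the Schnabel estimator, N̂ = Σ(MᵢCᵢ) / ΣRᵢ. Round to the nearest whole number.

N ≈ 399

Marked at large before each occasion: Mᵢ = Σⱼ<ᵢ (Cⱼ − Rⱼ) → M1=0, M2=89, M3=110
Σ MᵢCᵢ = 0·89 + 89·27 + 110·47 = 0 + 2403 + 5170 = 7573
Σ Rᵢ = 0 + 6 + 13 = 19
N̂ = 7573 / 19 ≈ 398.6 → 399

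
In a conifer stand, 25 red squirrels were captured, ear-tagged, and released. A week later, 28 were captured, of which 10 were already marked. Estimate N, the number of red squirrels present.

The marked fraction in the recapture sample should equal the marked fraction in the population: 10/28 = 25/N.
N = (25 × 28) / 10 = 700 / 10 = 70

N = 70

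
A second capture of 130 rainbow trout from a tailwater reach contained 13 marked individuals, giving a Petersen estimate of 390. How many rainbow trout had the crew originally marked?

M = 39

From N = M·C/R: M = N·R / C = 390·13 / 130 = 5070 / 130 = 39.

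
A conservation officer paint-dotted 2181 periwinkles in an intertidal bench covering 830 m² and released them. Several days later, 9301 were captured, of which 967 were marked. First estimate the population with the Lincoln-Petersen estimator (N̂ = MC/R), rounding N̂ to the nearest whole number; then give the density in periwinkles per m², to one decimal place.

N̂ = 2181·9301/967 = 20285481/967 ≈ 20977.7 → 20978
Density = N̂ / area = 20978 / 830 ≈ 25.27 → 25.3 per m²

density ≈ 25.3 periwinkles per m²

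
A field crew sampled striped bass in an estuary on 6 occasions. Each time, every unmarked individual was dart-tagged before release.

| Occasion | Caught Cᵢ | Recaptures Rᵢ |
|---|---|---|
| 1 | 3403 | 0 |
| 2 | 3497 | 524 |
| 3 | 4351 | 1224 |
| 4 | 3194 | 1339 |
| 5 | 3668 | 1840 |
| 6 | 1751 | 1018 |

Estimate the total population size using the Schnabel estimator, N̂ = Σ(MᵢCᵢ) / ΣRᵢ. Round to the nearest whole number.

Marked at large before each occasion: Mᵢ = Σⱼ<ᵢ (Cⱼ − Rⱼ) → M1=0, M2=3403, M3=6376, M4=9503, M5=11358, M6=13186
Σ MᵢCᵢ = 0·3403 + 3403·3497 + 6376·4351 + 9503·3194 + 11358·3668 + 13186·1751 = 0 + 11900291 + 27741976 + 30352582 + 41661144 + 23088686 = 134744679
Σ Rᵢ = 0 + 524 + 1224 + 1339 + 1840 + 1018 = 5945
N̂ = 134744679 / 5945 ≈ 22665.2 → 22665

N ≈ 22,665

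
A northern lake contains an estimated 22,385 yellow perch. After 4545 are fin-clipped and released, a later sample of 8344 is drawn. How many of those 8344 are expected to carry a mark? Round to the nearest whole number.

expected recaptures ≈ 1694

The marked fraction of the population is 4545/22385, so in a sample of 8344 expect C·(M/N) marked.
E[R] = 4545 × 8344 / 22385 = 37923480 / 22385 ≈ 1694.1 → 1694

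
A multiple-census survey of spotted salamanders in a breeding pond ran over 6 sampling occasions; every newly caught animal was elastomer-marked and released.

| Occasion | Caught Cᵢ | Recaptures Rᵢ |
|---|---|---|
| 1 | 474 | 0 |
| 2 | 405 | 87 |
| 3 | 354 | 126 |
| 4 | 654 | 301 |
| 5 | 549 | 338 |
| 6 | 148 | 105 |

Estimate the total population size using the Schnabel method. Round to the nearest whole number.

N ≈ 2223

Marked at large before each occasion: Mᵢ = Σⱼ<ᵢ (Cⱼ − Rⱼ) → M1=0, M2=474, M3=792, M4=1020, M5=1373, M6=1584
Σ MᵢCᵢ = 0·474 + 474·405 + 792·354 + 1020·654 + 1373·549 + 1584·148 = 0 + 191970 + 280368 + 667080 + 753777 + 234432 = 2127627
Σ Rᵢ = 0 + 87 + 126 + 301 + 338 + 105 = 957
N̂ = 2127627 / 957 ≈ 2223.2 → 2223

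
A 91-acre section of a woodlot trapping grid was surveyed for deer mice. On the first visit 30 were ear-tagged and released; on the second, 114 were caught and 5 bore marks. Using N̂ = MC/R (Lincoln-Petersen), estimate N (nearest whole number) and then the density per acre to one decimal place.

density ≈ 7.5 deer mice per acre

N̂ = 30·114/5 = 3420/5 = 684
Density = N̂ / area = 684 / 91 ≈ 7.52 → 7.5 per acre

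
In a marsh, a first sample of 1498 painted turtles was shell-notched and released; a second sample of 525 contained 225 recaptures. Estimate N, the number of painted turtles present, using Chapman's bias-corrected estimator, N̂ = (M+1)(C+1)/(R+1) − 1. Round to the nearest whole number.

N̂ = (1498+1)(525+1)/(225+1) − 1 = 1499·526/226 − 1
= 788474/226 − 1 ≈ 3488.8 − 1 ≈ 3487.8 → 3488

N ≈ 3488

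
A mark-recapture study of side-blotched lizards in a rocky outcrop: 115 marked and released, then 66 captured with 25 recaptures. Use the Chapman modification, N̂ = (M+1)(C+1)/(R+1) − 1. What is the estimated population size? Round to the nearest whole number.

N ≈ 298

N̂ = (115+1)(66+1)/(25+1) − 1 = 116·67/26 − 1
= 7772/26 − 1 ≈ 298.9 − 1 ≈ 297.9 → 298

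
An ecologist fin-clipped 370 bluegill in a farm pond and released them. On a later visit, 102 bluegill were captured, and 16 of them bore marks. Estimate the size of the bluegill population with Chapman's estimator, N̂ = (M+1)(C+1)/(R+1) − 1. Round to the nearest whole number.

N̂ = (370+1)(102+1)/(16+1) − 1 = 371·103/17 − 1
= 38213/17 − 1 ≈ 2247.8 − 1 ≈ 2246.8 → 2247

N ≈ 2247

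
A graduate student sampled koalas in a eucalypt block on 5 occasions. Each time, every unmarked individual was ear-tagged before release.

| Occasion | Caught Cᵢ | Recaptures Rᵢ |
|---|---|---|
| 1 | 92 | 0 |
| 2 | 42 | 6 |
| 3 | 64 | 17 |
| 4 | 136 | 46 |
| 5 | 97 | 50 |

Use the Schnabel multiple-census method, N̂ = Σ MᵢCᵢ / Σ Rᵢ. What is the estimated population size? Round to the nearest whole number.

Marked at large before each occasion: Mᵢ = Σⱼ<ᵢ (Cⱼ − Rⱼ) → M1=0, M2=92, M3=128, M4=175, M5=265
Σ MᵢCᵢ = 0·92 + 92·42 + 128·64 + 175·136 + 265·97 = 0 + 3864 + 8192 + 23800 + 25705 = 61561
Σ Rᵢ = 0 + 6 + 17 + 46 + 50 = 119
N̂ = 61561 / 119 ≈ 517.3 → 517

N ≈ 517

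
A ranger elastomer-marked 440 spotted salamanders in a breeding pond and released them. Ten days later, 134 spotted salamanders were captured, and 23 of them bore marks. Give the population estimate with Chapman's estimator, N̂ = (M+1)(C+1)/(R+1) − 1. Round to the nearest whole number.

N̂ = (440+1)(134+1)/(23+1) − 1 = 441·135/24 − 1
= 59535/24 − 1 ≈ 2480.6 − 1 ≈ 2479.6 → 2480

N ≈ 2480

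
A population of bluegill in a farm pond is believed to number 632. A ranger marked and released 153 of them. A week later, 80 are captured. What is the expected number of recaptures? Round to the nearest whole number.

expected recaptures ≈ 19

The marked fraction of the population is 153/632, so in a sample of 80 expect C·(M/N) marked.
E[R] = 153 × 80 / 632 = 12240 / 632 ≈ 19.4 → 19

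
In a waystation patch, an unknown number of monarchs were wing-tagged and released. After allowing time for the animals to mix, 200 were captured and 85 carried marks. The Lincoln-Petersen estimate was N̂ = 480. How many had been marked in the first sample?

From N = M·C/R: M = N·R / C = 480·85 / 200 = 40800 / 200 = 204.

M = 204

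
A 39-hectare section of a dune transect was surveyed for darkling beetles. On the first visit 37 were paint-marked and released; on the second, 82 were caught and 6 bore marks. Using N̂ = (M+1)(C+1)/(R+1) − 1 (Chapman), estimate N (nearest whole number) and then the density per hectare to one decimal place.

density ≈ 11.5 darkling beetles per hectare

N̂ = 38·83/7 − 1 = 3154/7 − 1 ≈ 449.6 → 450
Density = N̂ / area = 450 / 39 ≈ 11.54 → 11.5 per hectare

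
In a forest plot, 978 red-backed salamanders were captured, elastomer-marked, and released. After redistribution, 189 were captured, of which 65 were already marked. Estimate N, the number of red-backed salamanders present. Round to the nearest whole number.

Lincoln-Petersen assumes M/N = R/C, so N = M·C / R.
N = (978 × 189) / 65 = 184842 / 65 ≈ 2843.7 → 2844

N ≈ 2844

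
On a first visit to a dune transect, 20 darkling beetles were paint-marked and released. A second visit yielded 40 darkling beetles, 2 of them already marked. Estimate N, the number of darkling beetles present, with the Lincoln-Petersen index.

Lincoln-Petersen assumes M/N = R/C, so N = M·C / R.
N = (20 × 40) / 2 = 800 / 2 = 400

N = 400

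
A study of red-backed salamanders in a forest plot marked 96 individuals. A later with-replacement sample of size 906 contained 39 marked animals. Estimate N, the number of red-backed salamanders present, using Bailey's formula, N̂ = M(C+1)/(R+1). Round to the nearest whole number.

N ≈ 2177

N̂ = 96·(906+1)/(39+1) = 96·907/40 = 87072/40 ≈ 2176.8 → 2177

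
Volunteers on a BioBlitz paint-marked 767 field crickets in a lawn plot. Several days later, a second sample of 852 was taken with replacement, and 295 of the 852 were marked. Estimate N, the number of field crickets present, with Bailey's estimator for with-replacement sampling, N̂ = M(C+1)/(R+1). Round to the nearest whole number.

N̂ = 767·(852+1)/(295+1) = 767·853/296 = 654251/296 ≈ 2210.3 → 2210

N ≈ 2210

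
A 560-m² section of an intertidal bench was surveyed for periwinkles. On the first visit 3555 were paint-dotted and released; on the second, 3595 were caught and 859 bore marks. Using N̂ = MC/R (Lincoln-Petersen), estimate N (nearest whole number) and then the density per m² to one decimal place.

density ≈ 26.6 periwinkles per m²

N̂ = 3555·3595/859 = 12780225/859 ≈ 14878.0 → 14878
Density = N̂ / area = 14878 / 560 ≈ 26.57 → 26.6 per m²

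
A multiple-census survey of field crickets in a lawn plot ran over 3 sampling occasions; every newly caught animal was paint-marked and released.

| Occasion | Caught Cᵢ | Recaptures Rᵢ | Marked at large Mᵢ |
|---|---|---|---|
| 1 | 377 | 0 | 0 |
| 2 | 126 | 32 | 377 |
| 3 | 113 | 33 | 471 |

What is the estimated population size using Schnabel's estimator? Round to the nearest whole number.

N ≈ 1550

Σ MᵢCᵢ = 0·377 + 377·126 + 471·113 = 0 + 47502 + 53223 = 100725
Σ Rᵢ = 0 + 32 + 33 = 65
N̂ = 100725 / 65 ≈ 1549.6 → 1550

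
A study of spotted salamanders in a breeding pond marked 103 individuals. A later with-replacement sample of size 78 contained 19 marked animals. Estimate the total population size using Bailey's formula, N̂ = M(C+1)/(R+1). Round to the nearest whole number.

N ≈ 407

N̂ = 103·(78+1)/(19+1) = 103·79/20 = 8137/20 ≈ 406.9 → 407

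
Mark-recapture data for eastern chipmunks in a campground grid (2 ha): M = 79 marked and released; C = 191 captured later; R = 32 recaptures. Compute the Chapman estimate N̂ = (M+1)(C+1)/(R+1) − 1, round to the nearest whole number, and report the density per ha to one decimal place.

N̂ = 80·192/33 − 1 = 15360/33 − 1 ≈ 464.45 → 464
Density = N̂ / area = 464 / 2 = 232.0 per ha

density ≈ 232.0 eastern chipmunks per ha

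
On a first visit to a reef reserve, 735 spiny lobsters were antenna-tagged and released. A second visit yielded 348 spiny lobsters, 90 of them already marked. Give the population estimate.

N = 2842

N = (735 × 348) / 90 = 255780 / 90 = 2842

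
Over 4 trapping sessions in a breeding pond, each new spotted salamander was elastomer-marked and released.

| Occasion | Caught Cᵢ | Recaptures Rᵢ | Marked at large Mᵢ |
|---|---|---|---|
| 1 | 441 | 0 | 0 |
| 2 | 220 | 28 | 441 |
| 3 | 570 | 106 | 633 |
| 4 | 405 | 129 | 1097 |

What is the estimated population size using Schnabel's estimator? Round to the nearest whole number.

N ≈ 3430

Σ MᵢCᵢ = 0·441 + 441·220 + 633·570 + 1097·405 = 0 + 97020 + 360810 + 444285 = 902115
Σ Rᵢ = 0 + 28 + 106 + 129 = 263
N̂ = 902115 / 263 ≈ 3430.1 → 3430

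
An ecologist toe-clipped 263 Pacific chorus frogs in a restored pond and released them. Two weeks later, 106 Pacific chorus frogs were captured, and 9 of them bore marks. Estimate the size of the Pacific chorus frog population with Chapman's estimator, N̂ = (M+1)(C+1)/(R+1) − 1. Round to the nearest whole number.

N ≈ 2824

N̂ = (263+1)(106+1)/(9+1) − 1 = 264·107/10 − 1
= 28248/10 − 1 ≈ 2824.8 − 1 ≈ 2823.8 → 2824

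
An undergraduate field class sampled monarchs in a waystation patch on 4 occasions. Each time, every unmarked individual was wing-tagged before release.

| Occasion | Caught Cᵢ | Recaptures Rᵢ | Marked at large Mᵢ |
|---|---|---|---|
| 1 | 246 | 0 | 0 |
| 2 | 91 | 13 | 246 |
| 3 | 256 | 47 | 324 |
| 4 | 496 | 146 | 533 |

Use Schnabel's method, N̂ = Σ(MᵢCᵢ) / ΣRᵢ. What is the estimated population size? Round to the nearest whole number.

N ≈ 1795

Σ MᵢCᵢ = 0·246 + 246·91 + 324·256 + 533·496 = 0 + 22386 + 82944 + 264368 = 369698
Σ Rᵢ = 0 + 13 + 47 + 146 = 206
N̂ = 369698 / 206 ≈ 1794.7 → 1795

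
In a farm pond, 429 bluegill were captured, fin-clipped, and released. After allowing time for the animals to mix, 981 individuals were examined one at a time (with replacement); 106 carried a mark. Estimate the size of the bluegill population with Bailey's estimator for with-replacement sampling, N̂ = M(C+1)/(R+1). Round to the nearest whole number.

N̂ = 429·(981+1)/(106+1) = 429·982/107 = 421278/107 ≈ 3937.2 → 3937

N ≈ 3937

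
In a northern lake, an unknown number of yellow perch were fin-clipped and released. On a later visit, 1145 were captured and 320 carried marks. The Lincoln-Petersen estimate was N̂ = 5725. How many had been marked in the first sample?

From N = M·C/R: M = N·R / C = 5725·320 / 1145 = 1832000 / 1145 = 1600.

M = 1600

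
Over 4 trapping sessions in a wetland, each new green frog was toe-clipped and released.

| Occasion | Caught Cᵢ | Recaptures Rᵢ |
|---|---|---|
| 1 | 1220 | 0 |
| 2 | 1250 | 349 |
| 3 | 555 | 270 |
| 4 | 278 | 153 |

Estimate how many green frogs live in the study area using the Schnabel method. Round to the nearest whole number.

Marked at large before each occasion: Mᵢ = Σⱼ<ᵢ (Cⱼ − Rⱼ) → M1=0, M2=1220, M3=2121, M4=2406
Σ MᵢCᵢ = 0·1220 + 1220·1250 + 2121·555 + 2406·278 = 0 + 1525000 + 1177155 + 668868 = 3371023
Σ Rᵢ = 0 + 349 + 270 + 153 = 772
N̂ = 3371023 / 772 ≈ 4366.6 → 4367

N ≈ 4367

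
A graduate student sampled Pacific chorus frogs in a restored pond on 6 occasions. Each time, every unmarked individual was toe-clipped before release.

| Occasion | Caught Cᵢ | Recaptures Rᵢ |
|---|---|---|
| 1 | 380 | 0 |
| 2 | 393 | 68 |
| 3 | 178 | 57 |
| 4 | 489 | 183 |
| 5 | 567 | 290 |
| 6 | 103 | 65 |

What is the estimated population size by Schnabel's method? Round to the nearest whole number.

Marked at large before each occasion: Mᵢ = Σⱼ<ᵢ (Cⱼ − Rⱼ) → M1=0, M2=380, M3=705, M4=826, M5=1132, M6=1409
Σ MᵢCᵢ = 0·380 + 380·393 + 705·178 + 826·489 + 1132·567 + 1409·103 = 0 + 149340 + 125490 + 403914 + 641844 + 145127 = 1465715
Σ Rᵢ = 0 + 68 + 57 + 183 + 290 + 65 = 663
N̂ = 1465715 / 663 ≈ 2210.7 → 2211

N ≈ 2211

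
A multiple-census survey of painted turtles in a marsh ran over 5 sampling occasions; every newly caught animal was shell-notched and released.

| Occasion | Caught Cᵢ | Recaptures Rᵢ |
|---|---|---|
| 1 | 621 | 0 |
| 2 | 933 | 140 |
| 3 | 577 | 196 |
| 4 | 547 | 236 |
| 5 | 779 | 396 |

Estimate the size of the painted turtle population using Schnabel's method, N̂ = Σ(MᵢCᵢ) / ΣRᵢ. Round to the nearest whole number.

N ≈ 4151

Marked at large before each occasion: Mᵢ = Σⱼ<ᵢ (Cⱼ − Rⱼ) → M1=0, M2=621, M3=1414, M4=1795, M5=2106
Σ MᵢCᵢ = 0·621 + 621·933 + 1414·577 + 1795·547 + 2106·779 = 0 + 579393 + 815878 + 981865 + 1640574 = 4017710
Σ Rᵢ = 0 + 140 + 196 + 236 + 396 = 968
N̂ = 4017710 / 968 ≈ 4150.5 → 4151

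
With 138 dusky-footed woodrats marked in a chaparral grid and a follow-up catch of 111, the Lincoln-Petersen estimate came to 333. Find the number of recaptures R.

R = 46

From N = M·C/R: R = M·C / N = 138·111 / 333 = 15318 / 333 = 46.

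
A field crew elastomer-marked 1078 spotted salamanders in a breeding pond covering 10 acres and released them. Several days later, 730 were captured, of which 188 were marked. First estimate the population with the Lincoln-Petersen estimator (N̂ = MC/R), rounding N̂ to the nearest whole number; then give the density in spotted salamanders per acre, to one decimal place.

N̂ = 1078·730/188 = 786940/188 ≈ 4185.9 → 4186
Density = N̂ / area = 4186 / 10 ≈ 418.60 → 418.6 per acre

density ≈ 418.6 spotted salamanders per acre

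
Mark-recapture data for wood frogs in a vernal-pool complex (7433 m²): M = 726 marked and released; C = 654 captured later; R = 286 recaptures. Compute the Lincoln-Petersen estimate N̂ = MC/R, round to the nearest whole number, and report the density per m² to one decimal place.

density ≈ 0.2 wood frogs per m²

N̂ = 726·654/286 = 474804/286 ≈ 1660.2 → 1660
Density = N̂ / area = 1660 / 7433 ≈ 0.22 → 0.2 per m²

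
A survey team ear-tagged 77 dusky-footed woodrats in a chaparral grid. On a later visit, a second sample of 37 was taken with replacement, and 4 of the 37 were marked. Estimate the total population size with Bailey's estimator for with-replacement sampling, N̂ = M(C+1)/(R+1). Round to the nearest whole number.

N̂ = 77·(37+1)/(4+1) = 77·38/5 = 2926/5 ≈ 585.2 → 585

N ≈ 585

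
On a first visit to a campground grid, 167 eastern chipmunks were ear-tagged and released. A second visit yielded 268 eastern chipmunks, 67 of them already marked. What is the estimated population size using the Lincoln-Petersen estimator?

The marked fraction in the recapture sample should equal the marked fraction in the population: 67/268 = 167/N.
N = (167 × 268) / 67 = 44756 / 67 = 668

N = 668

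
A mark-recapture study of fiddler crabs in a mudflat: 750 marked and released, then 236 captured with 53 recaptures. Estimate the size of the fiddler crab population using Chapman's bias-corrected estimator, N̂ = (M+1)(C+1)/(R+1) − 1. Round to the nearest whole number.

N ≈ 3295

N̂ = (750+1)(236+1)/(53+1) − 1 = 751·237/54 − 1
= 177987/54 − 1 ≈ 3296.1 − 1 ≈ 3295.1 → 3295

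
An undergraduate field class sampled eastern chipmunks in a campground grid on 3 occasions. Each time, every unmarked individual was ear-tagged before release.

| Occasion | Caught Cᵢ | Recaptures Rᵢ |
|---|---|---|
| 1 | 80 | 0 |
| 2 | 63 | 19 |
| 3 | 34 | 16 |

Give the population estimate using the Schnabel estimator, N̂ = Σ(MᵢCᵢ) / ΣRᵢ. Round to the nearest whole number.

Marked at large before each occasion: Mᵢ = Σⱼ<ᵢ (Cⱼ − Rⱼ) → M1=0, M2=80, M3=124
Σ MᵢCᵢ = 0·80 + 80·63 + 124·34 = 0 + 5040 + 4216 = 9256
Σ Rᵢ = 0 + 19 + 16 = 35
N̂ = 9256 / 35 ≈ 264.46 → 264

N ≈ 264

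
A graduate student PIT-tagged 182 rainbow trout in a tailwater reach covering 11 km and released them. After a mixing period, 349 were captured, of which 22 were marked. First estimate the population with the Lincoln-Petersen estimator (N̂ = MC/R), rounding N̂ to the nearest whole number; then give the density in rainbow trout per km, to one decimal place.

density ≈ 262.5 rainbow trout per km

N̂ = 182·349/22 = 63518/22 ≈ 2887.2 → 2887
Density = N̂ / area = 2887 / 11 ≈ 262.45 → 262.5 per km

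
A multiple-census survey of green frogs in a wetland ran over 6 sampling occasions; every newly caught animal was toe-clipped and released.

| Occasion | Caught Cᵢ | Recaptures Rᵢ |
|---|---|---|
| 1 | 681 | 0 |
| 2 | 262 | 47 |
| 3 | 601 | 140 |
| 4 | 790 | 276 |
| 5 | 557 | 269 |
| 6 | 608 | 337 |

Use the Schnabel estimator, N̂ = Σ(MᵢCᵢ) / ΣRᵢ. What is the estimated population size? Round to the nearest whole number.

N ≈ 3876

Marked at large before each occasion: Mᵢ = Σⱼ<ᵢ (Cⱼ − Rⱼ) → M1=0, M2=681, M3=896, M4=1357, M5=1871, M6=2159
Σ MᵢCᵢ = 0·681 + 681·262 + 896·601 + 1357·790 + 1871·557 + 2159·608 = 0 + 178422 + 538496 + 1072030 + 1042147 + 1312672 = 4143767
Σ Rᵢ = 0 + 47 + 140 + 276 + 269 + 337 = 1069
N̂ = 4143767 / 1069 ≈ 3876.3 → 3876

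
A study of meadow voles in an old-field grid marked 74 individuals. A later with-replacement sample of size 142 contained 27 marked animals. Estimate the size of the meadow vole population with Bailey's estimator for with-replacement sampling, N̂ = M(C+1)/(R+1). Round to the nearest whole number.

N̂ = 74·(142+1)/(27+1) = 74·143/28 = 10582/28 ≈ 377.9 → 378

N ≈ 378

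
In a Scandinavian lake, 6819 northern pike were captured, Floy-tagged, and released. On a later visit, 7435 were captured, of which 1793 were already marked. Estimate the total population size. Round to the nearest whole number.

N = (6819 × 7435) / 1793 = 50699265 / 1793 ≈ 28276.2 → 28276

N ≈ 28,276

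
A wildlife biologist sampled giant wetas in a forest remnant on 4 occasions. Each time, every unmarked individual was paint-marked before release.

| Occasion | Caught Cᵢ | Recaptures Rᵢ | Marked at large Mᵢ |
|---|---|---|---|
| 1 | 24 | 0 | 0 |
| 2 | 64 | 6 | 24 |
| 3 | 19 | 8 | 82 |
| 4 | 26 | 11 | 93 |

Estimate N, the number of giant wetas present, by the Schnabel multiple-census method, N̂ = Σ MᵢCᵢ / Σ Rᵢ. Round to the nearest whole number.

Σ MᵢCᵢ = 0·24 + 24·64 + 82·19 + 93·26 = 0 + 1536 + 1558 + 2418 = 5512
Σ Rᵢ = 0 + 6 + 8 + 11 = 25
N̂ = 5512 / 25 ≈ 220.48 → 220

N ≈ 220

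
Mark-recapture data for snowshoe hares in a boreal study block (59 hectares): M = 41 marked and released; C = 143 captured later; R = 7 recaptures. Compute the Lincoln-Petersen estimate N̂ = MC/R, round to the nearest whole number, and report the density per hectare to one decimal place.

density ≈ 14.2 snowshoe hares per hectare

N̂ = 41·143/7 = 5863/7 ≈ 837.6 → 838
Density = N̂ / area = 838 / 59 ≈ 14.20 → 14.2 per hectare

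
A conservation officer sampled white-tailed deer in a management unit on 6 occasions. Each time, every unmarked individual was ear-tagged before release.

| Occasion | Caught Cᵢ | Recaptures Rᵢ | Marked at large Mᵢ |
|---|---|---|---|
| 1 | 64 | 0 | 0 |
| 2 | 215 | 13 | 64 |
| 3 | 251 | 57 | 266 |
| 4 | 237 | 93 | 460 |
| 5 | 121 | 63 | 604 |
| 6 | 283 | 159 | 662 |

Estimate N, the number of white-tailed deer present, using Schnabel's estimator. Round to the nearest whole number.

N ≈ 1169

Σ MᵢCᵢ = 0·64 + 64·215 + 266·251 + 460·237 + 604·121 + 662·283 = 0 + 13760 + 66766 + 109020 + 73084 + 187346 = 449976
Σ Rᵢ = 0 + 13 + 57 + 93 + 63 + 159 = 385
N̂ = 449976 / 385 ≈ 1168.8 → 1169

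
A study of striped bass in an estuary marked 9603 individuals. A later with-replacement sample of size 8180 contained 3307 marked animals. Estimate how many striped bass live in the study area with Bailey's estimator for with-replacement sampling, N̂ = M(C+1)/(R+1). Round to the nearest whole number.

N̂ = 9603·(8180+1)/(3307+1) = 9603·8181/3308 = 78562143/3308 ≈ 23749.1 → 23749

N ≈ 23,749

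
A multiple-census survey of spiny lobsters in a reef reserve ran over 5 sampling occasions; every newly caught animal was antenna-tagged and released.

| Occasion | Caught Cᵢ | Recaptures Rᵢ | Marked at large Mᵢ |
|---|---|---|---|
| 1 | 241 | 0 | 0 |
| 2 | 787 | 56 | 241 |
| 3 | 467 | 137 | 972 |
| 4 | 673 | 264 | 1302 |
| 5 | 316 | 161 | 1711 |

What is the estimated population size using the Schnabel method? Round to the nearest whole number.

Σ MᵢCᵢ = 0·241 + 241·787 + 972·467 + 1302·673 + 1711·316 = 0 + 189667 + 453924 + 876246 + 540676 = 2060513
Σ Rᵢ = 0 + 56 + 137 + 264 + 161 = 618
N̂ = 2060513 / 618 ≈ 3334.2 → 3334

N ≈ 3334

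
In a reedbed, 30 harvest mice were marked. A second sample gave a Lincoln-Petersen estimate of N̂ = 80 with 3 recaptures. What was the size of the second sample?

From N = M·C/R: C = N·R / M = 80·3 / 30 = 240 / 30 = 8.

C = 8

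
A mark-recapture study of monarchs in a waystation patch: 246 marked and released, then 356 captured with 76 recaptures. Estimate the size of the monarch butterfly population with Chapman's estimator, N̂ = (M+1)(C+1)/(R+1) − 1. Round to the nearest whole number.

N ≈ 1144

N̂ = (246+1)(356+1)/(76+1) − 1 = 247·357/77 − 1
= 88179/77 − 1 ≈ 1145.2 − 1 ≈ 1144.2 → 1144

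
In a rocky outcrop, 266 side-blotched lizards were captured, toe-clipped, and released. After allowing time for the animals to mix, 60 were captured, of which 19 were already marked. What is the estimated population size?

N = 840

If marked individuals mix randomly, R/C ≈ M/N, giving N ≈ M·C/R.
N = (266 × 60) / 19 = 15960 / 19 = 840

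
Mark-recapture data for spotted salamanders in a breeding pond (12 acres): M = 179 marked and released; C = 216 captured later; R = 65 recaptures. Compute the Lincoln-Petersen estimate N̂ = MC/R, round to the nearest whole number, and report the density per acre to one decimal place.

N̂ = 179·216/65 = 38664/65 ≈ 594.8 → 595
Density = N̂ / area = 595 / 12 ≈ 49.58 → 49.6 per acre

density ≈ 49.6 spotted salamanders per acre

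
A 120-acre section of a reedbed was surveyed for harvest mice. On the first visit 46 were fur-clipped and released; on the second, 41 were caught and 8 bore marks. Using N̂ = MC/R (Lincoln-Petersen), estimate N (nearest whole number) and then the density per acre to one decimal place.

N̂ = 46·41/8 = 1886/8 ≈ 235.8 → 236
Density = N̂ / area = 236 / 120 ≈ 1.97 → 2.0 per acre

density ≈ 2.0 harvest mice per acre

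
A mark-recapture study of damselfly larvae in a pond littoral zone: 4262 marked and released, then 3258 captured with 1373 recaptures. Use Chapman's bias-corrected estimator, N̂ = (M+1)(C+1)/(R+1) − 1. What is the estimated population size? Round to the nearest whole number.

N̂ = (4262+1)(3258+1)/(1373+1) − 1 = 4263·3259/1374 − 1
= 13893117/1374 − 1 ≈ 10111.4 − 1 ≈ 10110.4 → 10110

N ≈ 10,110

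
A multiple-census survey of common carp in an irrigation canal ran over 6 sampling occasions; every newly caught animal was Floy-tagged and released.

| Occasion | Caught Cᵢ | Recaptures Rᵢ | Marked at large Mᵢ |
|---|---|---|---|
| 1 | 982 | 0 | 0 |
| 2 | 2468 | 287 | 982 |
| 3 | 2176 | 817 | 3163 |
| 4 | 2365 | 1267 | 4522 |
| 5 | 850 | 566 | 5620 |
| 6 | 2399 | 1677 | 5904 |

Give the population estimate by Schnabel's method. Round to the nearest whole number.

N ≈ 8440

Σ MᵢCᵢ = 0·982 + 982·2468 + 3163·2176 + 4522·2365 + 5620·850 + 5904·2399 = 0 + 2423576 + 6882688 + 10694530 + 4777000 + 14163696 = 38941490
Σ Rᵢ = 0 + 287 + 817 + 1267 + 566 + 1677 = 4614
N̂ = 38941490 / 4614 ≈ 8439.9 → 8440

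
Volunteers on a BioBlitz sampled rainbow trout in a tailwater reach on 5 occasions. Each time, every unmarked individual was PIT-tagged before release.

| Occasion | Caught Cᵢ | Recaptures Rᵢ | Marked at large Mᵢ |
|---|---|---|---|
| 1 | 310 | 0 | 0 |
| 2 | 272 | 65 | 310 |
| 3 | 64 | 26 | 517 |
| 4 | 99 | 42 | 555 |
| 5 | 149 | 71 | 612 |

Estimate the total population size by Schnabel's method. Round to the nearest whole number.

Σ MᵢCᵢ = 0·310 + 310·272 + 517·64 + 555·99 + 612·149 = 0 + 84320 + 33088 + 54945 + 91188 = 263541
Σ Rᵢ = 0 + 65 + 26 + 42 + 71 = 204
N̂ = 263541 / 204 ≈ 1291.9 → 1292

N ≈ 1292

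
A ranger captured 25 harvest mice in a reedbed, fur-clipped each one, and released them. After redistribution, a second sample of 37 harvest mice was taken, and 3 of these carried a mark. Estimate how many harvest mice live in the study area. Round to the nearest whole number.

N ≈ 308

N = (25 × 37) / 3 = 925 / 3 ≈ 308.3 → 308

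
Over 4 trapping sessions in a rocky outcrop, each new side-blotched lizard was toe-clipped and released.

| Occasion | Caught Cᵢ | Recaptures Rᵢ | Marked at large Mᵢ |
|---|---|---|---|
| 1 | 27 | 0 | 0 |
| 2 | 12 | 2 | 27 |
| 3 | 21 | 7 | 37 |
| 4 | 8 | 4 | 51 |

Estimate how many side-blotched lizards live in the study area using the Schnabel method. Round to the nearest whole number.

Σ MᵢCᵢ = 0·27 + 27·12 + 37·21 + 51·8 = 0 + 324 + 777 + 408 = 1509
Σ Rᵢ = 0 + 2 + 7 + 4 = 13
N̂ = 1509 / 13 ≈ 116.1 → 116

N ≈ 116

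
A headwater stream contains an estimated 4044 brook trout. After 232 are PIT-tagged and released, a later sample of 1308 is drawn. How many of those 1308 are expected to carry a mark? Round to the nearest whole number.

Expected recaptures E[R] = M·C / N.
E[R] = 232 × 1308 / 4044 = 303456 / 4044 ≈ 75.0 → 75

expected recaptures ≈ 75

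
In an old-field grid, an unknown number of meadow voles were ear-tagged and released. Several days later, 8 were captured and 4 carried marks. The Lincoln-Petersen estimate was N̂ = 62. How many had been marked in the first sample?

M = 31

From N = M·C/R: M = N·R / C = 62·4 / 8 = 248 / 8 = 31.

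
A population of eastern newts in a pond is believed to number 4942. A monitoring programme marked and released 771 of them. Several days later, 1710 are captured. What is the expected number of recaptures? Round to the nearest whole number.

expected recaptures ≈ 267

Expected recaptures E[R] = M·C / N.
E[R] = 771 × 1710 / 4942 = 1318410 / 4942 ≈ 266.8 → 267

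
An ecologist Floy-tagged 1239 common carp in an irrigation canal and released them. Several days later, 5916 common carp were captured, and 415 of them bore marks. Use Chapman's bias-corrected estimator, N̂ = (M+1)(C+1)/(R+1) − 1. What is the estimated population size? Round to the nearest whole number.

N ≈ 17,636

N̂ = (1239+1)(5916+1)/(415+1) − 1 = 1240·5917/416 − 1
= 7337080/416 − 1 ≈ 17637.2 − 1 ≈ 17636.2 → 17636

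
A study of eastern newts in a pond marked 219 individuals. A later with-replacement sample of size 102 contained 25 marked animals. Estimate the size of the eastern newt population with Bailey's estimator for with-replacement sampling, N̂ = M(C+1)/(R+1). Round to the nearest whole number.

N ≈ 868

N̂ = 219·(102+1)/(25+1) = 219·103/26 = 22557/26 ≈ 867.6 → 868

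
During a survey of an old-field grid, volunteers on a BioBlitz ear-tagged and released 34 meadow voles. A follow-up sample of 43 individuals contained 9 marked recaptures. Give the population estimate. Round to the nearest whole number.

Lincoln-Petersen assumes M/N = R/C, so N = M·C / R.
N = (34 × 43) / 9 = 1462 / 9 ≈ 162.4 → 162

N ≈ 162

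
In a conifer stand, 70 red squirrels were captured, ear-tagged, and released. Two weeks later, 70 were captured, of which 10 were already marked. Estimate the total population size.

N = 490

N = (70 × 70) / 10 = 4900 / 10 = 490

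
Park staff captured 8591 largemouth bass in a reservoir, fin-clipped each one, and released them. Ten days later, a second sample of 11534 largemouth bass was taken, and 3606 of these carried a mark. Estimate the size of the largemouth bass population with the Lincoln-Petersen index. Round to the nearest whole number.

Lincoln-Petersen assumes M/N = R/C, so N = M·C / R.
N = (8591 × 11534) / 3606 = 99088594 / 3606 ≈ 27478.8 → 27479

N ≈ 27,479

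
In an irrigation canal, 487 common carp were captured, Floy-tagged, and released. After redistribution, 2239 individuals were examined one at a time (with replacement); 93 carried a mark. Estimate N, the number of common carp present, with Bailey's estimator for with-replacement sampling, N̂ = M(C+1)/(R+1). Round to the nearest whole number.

N ≈ 11,605

N̂ = 487·(2239+1)/(93+1) = 487·2240/94 = 1090880/94 ≈ 11605.1 → 11605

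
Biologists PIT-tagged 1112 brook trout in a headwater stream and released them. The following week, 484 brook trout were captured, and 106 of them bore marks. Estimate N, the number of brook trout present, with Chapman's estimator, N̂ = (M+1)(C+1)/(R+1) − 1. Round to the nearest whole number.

N̂ = (1112+1)(484+1)/(106+1) − 1 = 1113·485/107 − 1
= 539805/107 − 1 ≈ 5044.9 − 1 ≈ 5043.9 → 5044

N ≈ 5044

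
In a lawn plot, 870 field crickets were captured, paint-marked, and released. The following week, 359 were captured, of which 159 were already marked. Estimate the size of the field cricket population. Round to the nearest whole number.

N = (870 × 359) / 159 = 312330 / 159 ≈ 1964.3 → 1964

N ≈ 1964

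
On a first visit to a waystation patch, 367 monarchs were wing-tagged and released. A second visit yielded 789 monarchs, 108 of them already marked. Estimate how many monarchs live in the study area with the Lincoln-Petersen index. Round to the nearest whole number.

Lincoln-Petersen assumes M/N = R/C, so N = M·C / R.
N = (367 × 789) / 108 = 289563 / 108 ≈ 2681.1 → 2681

N ≈ 2681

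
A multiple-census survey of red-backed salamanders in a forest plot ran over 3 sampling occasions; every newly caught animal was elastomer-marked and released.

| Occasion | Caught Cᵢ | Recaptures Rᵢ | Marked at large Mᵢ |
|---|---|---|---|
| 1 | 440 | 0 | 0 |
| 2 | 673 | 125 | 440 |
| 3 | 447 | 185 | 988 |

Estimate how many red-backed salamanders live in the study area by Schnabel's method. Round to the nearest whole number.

Σ MᵢCᵢ = 0·440 + 440·673 + 988·447 = 0 + 296120 + 441636 = 737756
Σ Rᵢ = 0 + 125 + 185 = 310
N̂ = 737756 / 310 ≈ 2379.9 → 2380

N ≈ 2380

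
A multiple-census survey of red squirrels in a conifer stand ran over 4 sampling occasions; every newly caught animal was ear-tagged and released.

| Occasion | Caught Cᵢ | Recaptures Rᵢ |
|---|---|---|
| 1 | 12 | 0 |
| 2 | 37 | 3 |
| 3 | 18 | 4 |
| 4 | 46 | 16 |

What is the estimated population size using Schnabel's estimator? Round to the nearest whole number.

N ≈ 175

Marked at large before each occasion: Mᵢ = Σⱼ<ᵢ (Cⱼ − Rⱼ) → M1=0, M2=12, M3=46, M4=60
Σ MᵢCᵢ = 0·12 + 12·37 + 46·18 + 60·46 = 0 + 444 + 828 + 2760 = 4032
Σ Rᵢ = 0 + 3 + 4 + 16 = 23
N̂ = 4032 / 23 ≈ 175.3 → 175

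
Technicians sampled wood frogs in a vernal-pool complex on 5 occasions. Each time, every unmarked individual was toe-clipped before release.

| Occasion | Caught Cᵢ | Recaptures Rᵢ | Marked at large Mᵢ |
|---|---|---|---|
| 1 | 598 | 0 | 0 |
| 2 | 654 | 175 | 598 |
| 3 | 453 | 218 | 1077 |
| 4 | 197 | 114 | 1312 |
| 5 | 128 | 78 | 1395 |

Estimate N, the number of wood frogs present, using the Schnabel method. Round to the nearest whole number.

N ≈ 2250

Σ MᵢCᵢ = 0·598 + 598·654 + 1077·453 + 1312·197 + 1395·128 = 0 + 391092 + 487881 + 258464 + 178560 = 1315997
Σ Rᵢ = 0 + 175 + 218 + 114 + 78 = 585
N̂ = 1315997 / 585 ≈ 2249.6 → 2250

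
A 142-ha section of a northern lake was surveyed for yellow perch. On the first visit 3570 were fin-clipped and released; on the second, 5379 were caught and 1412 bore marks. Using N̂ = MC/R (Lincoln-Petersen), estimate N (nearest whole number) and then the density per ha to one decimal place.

density ≈ 95.8 yellow perch per ha

N̂ = 3570·5379/1412 = 19203030/1412 ≈ 13599.9 → 13600
Density = N̂ / area = 13600 / 142 ≈ 95.77 → 95.8 per ha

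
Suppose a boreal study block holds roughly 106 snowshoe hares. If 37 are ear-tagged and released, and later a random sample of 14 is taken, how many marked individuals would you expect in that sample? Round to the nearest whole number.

expected recaptures ≈ 5

The marked fraction of the population is 37/106, so in a sample of 14 expect C·(M/N) marked.
E[R] = 37 × 14 / 106 = 518 / 106 ≈ 4.9 → 5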